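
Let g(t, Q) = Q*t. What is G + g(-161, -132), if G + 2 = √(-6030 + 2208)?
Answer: 21250 + 7*I*√78 ≈ 21250.0 + 61.822*I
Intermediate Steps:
G = -2 + 7*I*√78 (G = -2 + √(-6030 + 2208) = -2 + √(-3822) = -2 + 7*I*√78 ≈ -2.0 + 61.822*I)
G + g(-161, -132) = (-2 + 7*I*√78) - 132*(-161) = (-2 + 7*I*√78) + 21252 = 21250 + 7*I*√78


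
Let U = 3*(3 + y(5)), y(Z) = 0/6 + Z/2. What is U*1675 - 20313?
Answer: 14649/2 ≈ 7324.5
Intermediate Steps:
y(Z) = Z/2 (y(Z) = 0*(⅙) + Z*(½) = 0 + Z/2 = Z/2)
U = 33/2 (U = 3*(3 + (½)*5) = 3*(3 + 5/2) = 3*(11/2) = 33/2 ≈ 16.500)
U*1675 - 20313 = (33/2)*1675 - 20313 = 55275/2 - 20313 = 14649/2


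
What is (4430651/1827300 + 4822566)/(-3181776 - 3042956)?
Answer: -8812279282451/11374452783600 ≈ -0.77474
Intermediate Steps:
(4430651/1827300 + 4822566)/(-3181776 - 3042956) = (4430651*(1/1827300) + 4822566)/(-6224732) = (4430651/1827300 + 4822566)*(-1/6224732) = (8812279282451/1827300)*(-1/6224732) = -8812279282451/11374452783600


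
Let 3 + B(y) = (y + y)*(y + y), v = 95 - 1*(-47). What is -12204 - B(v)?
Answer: -92857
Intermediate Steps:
v = 142 (v = 95 + 47 = 142)
B(y) = -3 + 4*y² (B(y) = -3 + (y + y)*(y + y) = -3 + (2*y)*(2*y) = -3 + 4*y²)
-12204 - B(v) = -12204 - (-3 + 4*142²) = -12204 - (-3 + 4*20164) = -12204 - (-3 + 80656) = -12204 - 1*80653 = -12204 - 80653 = -92857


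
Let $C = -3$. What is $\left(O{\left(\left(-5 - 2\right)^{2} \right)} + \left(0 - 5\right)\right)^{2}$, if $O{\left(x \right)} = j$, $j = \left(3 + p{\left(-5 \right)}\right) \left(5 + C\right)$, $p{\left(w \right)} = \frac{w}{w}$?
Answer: $9$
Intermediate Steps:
$p{\left(w \right)} = 1$
$j = 8$ ($j = \left(3 + 1\right) \left(5 - 3\right) = 4 \cdot 2 = 8$)
$O{\left(x \right)} = 8$
$\left(O{\left(\left(-5 - 2\right)^{2} \right)} + \left(0 - 5\right)\right)^{2} = \left(8 + \left(0 - 5\right)\right)^{2} = \left(8 - 5\right)^{2} = 3^{2} = 9$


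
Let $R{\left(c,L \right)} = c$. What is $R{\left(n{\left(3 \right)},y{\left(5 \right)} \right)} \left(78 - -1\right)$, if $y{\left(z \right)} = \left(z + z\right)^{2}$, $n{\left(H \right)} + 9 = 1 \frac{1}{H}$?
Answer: $- \frac{2054}{3} \approx -684.67$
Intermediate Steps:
$n{\left(H \right)} = -9 + \frac{1}{H}$ ($n{\left(H \right)} = -9 + 1 \frac{1}{H} = -9 + \frac{1}{H}$)
$y{\left(z \right)} = 4 z^{2}$ ($y{\left(z \right)} = \left(2 z\right)^{2} = 4 z^{2}$)
$R{\left(n{\left(3 \right)},y{\left(5 \right)} \right)} \left(78 - -1\right) = \left(-9 + \frac{1}{3}\right) \left(78 - -1\right) = \left(-9 + \frac{1}{3}\right) \left(78 + 1\right) = \left(- \frac{26}{3}\right) 79 = - \frac{2054}{3}$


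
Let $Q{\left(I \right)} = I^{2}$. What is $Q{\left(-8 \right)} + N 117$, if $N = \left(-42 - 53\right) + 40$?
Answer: $-6371$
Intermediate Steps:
$N = -55$ ($N = -95 + 40 = -55$)
$Q{\left(-8 \right)} + N 117 = \left(-8\right)^{2} - 6435 = 64 - 6435 = -6371$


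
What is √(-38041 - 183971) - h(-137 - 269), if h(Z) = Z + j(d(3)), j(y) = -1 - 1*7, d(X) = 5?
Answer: 414 + 6*I*√6167 ≈ 414.0 + 471.18*I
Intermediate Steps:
j(y) = -8 (j(y) = -1 - 7 = -8)
h(Z) = -8 + Z (h(Z) = Z - 8 = -8 + Z)
√(-38041 - 183971) - h(-137 - 269) = √(-38041 - 183971) - (-8 + (-137 - 269)) = √(-222012) - (-8 - 406) = 6*I*√6167 - 1*(-414) = 6*I*√6167 + 414 = 414 + 6*I*√6167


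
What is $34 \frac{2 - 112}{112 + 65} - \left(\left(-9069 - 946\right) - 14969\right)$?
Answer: $\frac{4418428}{177} \approx 24963.0$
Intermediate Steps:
$34 \frac{2 - 112}{112 + 65} - \left(\left(-9069 - 946\right) - 14969\right) = 34 \left(- \frac{110}{177}\right) - \left(\left(-9069 - 946\right) - 14969\right) = 34 \left(\left(-110\right) \frac{1}{177}\right) - \left(-10015 - 14969\right) = 34 \left(- \frac{110}{177}\right) - -24984 = - \frac{3740}{177} + 24984 = \frac{4418428}{177}$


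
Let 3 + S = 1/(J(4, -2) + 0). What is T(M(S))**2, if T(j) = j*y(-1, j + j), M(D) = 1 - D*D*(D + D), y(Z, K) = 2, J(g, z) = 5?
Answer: 126023076/15625 ≈ 8065.5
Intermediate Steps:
S = -14/5 (S = -3 + 1/(5 + 0) = -3 + 1/5 = -14/5 ≈ -2.8000)
M(D) = 1 - 2*D**3 (M(D) = 1 - D**2*2*D = 1 - 2*D**3)
T(j) = 2*j (T(j) = j*2 = 2*j)
T(M(S))**2 = (2*(1 - 2*(-14/5)**3))**2 = (2*(1 - 2*(-2744/125)))**2 = (2*(1 + 5488/125))**2 = (2*(5613/125))**2 = (11226/125)**2 = 126023076/15625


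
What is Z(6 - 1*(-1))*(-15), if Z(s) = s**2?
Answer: -735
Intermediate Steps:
Z(6 - 1*(-1))*(-15) = (6 - 1*(-1))**2*(-15) = (6 + 1)**2*(-15) = 7**2*(-15) = 49*(-15) = -735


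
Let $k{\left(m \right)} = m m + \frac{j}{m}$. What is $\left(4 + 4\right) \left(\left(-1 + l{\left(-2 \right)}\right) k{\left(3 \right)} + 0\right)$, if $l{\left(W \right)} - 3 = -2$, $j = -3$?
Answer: $0$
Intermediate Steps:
$l{\left(W \right)} = 1$ ($l{\left(W \right)} = 3 - 2 = 1$)
$k{\left(m \right)} = m^{2} - \frac{3}{m}$ ($k{\left(m \right)} = m m - \frac{3}{m} = m^{2} - \frac{3}{m}$)
$\left(4 + 4\right) \left(\left(-1 + l{\left(-2 \right)}\right) k{\left(3 \right)} + 0\right) = \left(4 + 4\right) \left(\left(-1 + 1\right) \frac{-3 + 3^{3}}{3} + 0\right) = 8 \left(0 \frac{-3 + 27}{3} + 0\right) = 8 \left(0 \cdot \frac{1}{3} \cdot 24 + 0\right) = 8 \left(0 \cdot 8 + 0\right) = 8 \left(0 + 0\right) = 8 \cdot 0 = 0$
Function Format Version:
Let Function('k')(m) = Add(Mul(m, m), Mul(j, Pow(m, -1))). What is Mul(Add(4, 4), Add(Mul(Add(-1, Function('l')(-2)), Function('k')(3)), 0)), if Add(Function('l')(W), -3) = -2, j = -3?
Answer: 0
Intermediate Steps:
Function('l')(W) = 1 (Function('l')(W) = Add(3, -2) = 1)
Function('k')(m) = Add(Pow(m, 2), Mul(-3, Pow(m, -1))) (Function('k')(m) = Add(Mul(m, m), Mul(-3, Pow(m, -1))) = Add(Pow(m, 2), Mul(-3, Pow(m, -1))))
Mul(Add(4, 4), Add(Mul(Add(-1, Function('l')(-2)), Function('k')(3)), 0)) = Mul(Add(4, 4), Add(Mul(Add(-1, 1), Mul(Pow(3, -1), Add(-3, Pow(3, 3)))), 0)) = Mul(8, Add(Mul(0, Mul(Rational(1, 3), Add(-3, 27))), 0)) = Mul(8, Add(Mul(0, Mul(Rational(1, 3), 24)), 0)) = Mul(8, Add(Mul(0, 8), 0)) = Mul(8, Add(0, 0)) = Mul(8, 0) = 0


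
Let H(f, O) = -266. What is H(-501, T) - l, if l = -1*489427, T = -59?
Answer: 489161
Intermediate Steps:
l = -489427
H(-501, T) - l = -266 - 1*(-489427) = -266 + 489427 = 489161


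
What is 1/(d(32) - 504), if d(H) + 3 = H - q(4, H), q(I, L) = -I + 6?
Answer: -1/477 ≈ -0.0020964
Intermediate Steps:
q(I, L) = 6 - I
d(H) = -5 + H (d(H) = -3 + (H - (6 - 1*4)) = -3 + (H - (6 - 4)) = -3 + (H - 1*2) = -3 + (H - 2) = -3 + (-2 + H) = -5 + H)
1/(d(32) - 504) = 1/((-5 + 32) - 504) = 1/(27 - 504) = 1/(-477) = -1/477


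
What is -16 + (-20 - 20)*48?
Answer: -1936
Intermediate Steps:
-16 + (-20 - 20)*48 = -16 - 40*48 = -16 - 1920 = -1936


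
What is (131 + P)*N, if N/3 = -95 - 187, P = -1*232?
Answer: 85446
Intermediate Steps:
P = -232
N = -846 (N = 3*(-95 - 187) = 3*(-282) = -846)
(131 + P)*N = (131 - 232)*(-846) = -101*(-846) = 85446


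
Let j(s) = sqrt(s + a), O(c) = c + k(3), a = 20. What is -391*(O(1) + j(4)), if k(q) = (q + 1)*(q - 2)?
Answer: -1955 - 782*sqrt(6) ≈ -3870.5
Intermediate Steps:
k(q) = (1 + q)*(-2 + q)
O(c) = 4 + c (O(c) = c + (-2 + 3**2 - 1*3) = c + (-2 + 9 - 3) = c + 4 = 4 + c)
j(s) = sqrt(20 + s) (j(s) = sqrt(s + 20) = sqrt(20 + s))
-391*(O(1) + j(4)) = -391*((4 + 1) + sqrt(20 + 4)) = -391*(5 + sqrt(24)) = -391*(5 + 2*sqrt(6)) = -1955 - 782*sqrt(6)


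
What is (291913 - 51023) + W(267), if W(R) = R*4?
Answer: 241958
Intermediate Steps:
W(R) = 4*R
(291913 - 51023) + W(267) = (291913 - 51023) + 4*267 = 240890 + 1068 = 241958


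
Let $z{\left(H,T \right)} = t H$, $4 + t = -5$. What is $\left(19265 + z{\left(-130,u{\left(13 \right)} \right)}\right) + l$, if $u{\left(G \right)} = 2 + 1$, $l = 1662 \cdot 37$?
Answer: $81929$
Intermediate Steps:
$l = 61494$
$t = -9$ ($t = -4 - 5 = -9$)
$u{\left(G \right)} = 3$
$z{\left(H,T \right)} = - 9 H$
$\left(19265 + z{\left(-130,u{\left(13 \right)} \right)}\right) + l = \left(19265 - -1170\right) + 61494 = \left(19265 + 1170\right) + 61494 = 20435 + 61494 = 81929$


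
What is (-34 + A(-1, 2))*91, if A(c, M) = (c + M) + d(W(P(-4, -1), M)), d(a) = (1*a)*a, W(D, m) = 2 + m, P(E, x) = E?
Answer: -1547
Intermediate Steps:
d(a) = a**2 (d(a) = a*a = a**2)
A(c, M) = M + c + (2 + M)**2 (A(c, M) = (c + M) + (2 + M)**2 = (M + c) + (2 + M)**2 = M + c + (2 + M)**2)
(-34 + A(-1, 2))*91 = (-34 + (2 - 1 + (2 + 2)**2))*91 = (-34 + (2 - 1 + 4**2))*91 = (-34 + (2 - 1 + 16))*91 = (-34 + 17)*91 = -17*91 = -1547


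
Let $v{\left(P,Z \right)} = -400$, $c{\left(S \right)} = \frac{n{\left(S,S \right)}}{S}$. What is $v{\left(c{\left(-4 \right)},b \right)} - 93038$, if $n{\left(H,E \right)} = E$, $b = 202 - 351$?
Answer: $-93438$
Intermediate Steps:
$b = -149$
$c{\left(S \right)} = 1$ ($c{\left(S \right)} = \frac{S}{S} = 1$)
$v{\left(c{\left(-4 \right)},b \right)} - 93038 = -400 - 93038 = -93438$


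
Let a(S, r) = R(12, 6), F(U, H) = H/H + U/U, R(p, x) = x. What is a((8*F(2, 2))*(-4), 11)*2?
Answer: 12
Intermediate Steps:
F(U, H) = 2 (F(U, H) = 1 + 1 = 2)
a(S, r) = 6
a((8*F(2, 2))*(-4), 11)*2 = 6*2 = 12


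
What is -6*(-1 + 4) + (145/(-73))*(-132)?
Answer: 17826/73 ≈ 244.19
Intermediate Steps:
-6*(-1 + 4) + (145/(-73))*(-132) = -6*3 + (145*(-1/73))*(-132) = -18 - 145/73*(-132) = -18 + 19140/73 = 17826/73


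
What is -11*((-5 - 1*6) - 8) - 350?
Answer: -141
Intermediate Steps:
-11*((-5 - 1*6) - 8) - 350 = -11*((-5 - 6) - 8) - 350 = -11*(-11 - 8) - 350 = -11*(-19) - 350 = 209 - 350 = -141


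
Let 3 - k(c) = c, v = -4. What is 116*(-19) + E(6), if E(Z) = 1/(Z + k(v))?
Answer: -28651/13 ≈ -2203.9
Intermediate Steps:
k(c) = 3 - c
E(Z) = 1/(7 + Z) (E(Z) = 1/(Z + (3 - 1*(-4))) = 1/(Z + (3 + 4)) = 1/(Z + 7) = 1/(7 + Z))
116*(-19) + E(6) = 116*(-19) + 1/(7 + 6) = -2204 + 1/13 = -28651/13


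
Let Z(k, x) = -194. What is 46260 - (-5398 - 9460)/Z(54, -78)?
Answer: 4479791/97 ≈ 46183.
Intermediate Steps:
46260 - (-5398 - 9460)/Z(54, -78) = 46260 - (-5398 - 9460)/(-194) = 46260 - (-14858)*(-1)/194 = 46260 - 1*7429/97 = 46260 - 7429/97 = 4479791/97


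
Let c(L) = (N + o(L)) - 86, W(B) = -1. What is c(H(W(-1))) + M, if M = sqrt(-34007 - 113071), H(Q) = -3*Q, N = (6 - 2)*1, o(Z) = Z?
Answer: -79 + 3*I*sqrt(16342) ≈ -79.0 + 383.51*I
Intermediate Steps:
N = 4 (N = 4*1 = 4)
c(L) = -82 + L (c(L) = (4 + L) - 86 = -82 + L)
M = 3*I*sqrt(16342) (M = sqrt(-147078) = 3*I*sqrt(16342) ≈ 383.51*I)
c(H(W(-1))) + M = (-82 - 3*(-1)) + 3*I*sqrt(16342) = (-82 + 3) + 3*I*sqrt(16342) = -79 + 3*I*sqrt(16342)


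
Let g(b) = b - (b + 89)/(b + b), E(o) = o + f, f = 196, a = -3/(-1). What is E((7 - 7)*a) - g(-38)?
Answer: 17733/76 ≈ 233.33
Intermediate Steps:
a = 3 (a = -3*(-1) = 3)
E(o) = 196 + o (E(o) = o + 196 = 196 + o)
g(b) = b - (89 + b)/(2*b)
E((7 - 7)*a) - g(-38) = (196 + (7 - 7)*3) - (-½ - 38 - 89/2/(-38)) = (196 + 0*3) - (-½ - 38 - 89/2*(-1/38)) = (196 + 0) - (-½ - 38 + 89/76) = 196 - 1*(-2837/76) = 196 + 2837/76 = 17733/76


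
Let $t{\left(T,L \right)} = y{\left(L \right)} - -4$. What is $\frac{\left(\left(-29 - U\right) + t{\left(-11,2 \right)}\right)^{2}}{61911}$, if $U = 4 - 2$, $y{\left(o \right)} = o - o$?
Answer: $\frac{27}{2293} \approx 0.011775$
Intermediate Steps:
$y{\left(o \right)} = 0$
$U = 2$ ($U = 4 - 2 = 2$)
$t{\left(T,L \right)} = 4$ ($t{\left(T,L \right)} = 0 - -4 = 0 + 4 = 4$)
$\frac{\left(\left(-29 - U\right) + t{\left(-11,2 \right)}\right)^{2}}{61911} = \frac{\left(\left(-29 - 2\right) + 4\right)^{2}}{61911} = \left(\left(-29 - 2\right) + 4\right)^{2} \cdot \frac{1}{61911} = \left(-31 + 4\right)^{2} \cdot \frac{1}{61911} = \left(-27\right)^{2} \cdot \frac{1}{61911} = 729 \cdot \frac{1}{61911} = \frac{27}{2293}$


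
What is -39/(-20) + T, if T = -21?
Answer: -381/20 ≈ -19.050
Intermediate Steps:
-39/(-20) + T = -39/(-20) - 21 = -39*(-1/20) - 21 = 39/20 - 21 = -381/20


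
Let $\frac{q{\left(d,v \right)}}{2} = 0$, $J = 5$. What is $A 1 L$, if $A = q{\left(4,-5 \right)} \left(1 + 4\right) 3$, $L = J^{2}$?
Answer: $0$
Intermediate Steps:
$q{\left(d,v \right)} = 0$ ($q{\left(d,v \right)} = 2 \cdot 0 = 0$)
$L = 25$ ($L = 5^{2} = 25$)
$A = 0$ ($A = 0 \left(1 + 4\right) 3 = 0 \cdot 5 \cdot 3 = 0 \cdot 15 = 0$)
$A 1 L = 0 \cdot 1 \cdot 25 = 0 \cdot 25 = 0$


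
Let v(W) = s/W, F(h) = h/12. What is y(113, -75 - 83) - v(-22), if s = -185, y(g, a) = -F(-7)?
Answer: -1033/132 ≈ -7.8258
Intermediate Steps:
F(h) = h/12 (F(h) = h*(1/12) = h/12)
y(g, a) = 7/12 (y(g, a) = -(-7)/12 = -1*(-7/12) = 7/12)
v(W) = -185/W
y(113, -75 - 83) - v(-22) = 7/12 - (-185)/(-22) = 7/12 - (-185)*(-1)/22 = 7/12 - 1*185/22 = 7/12 - 185/22 = -1033/132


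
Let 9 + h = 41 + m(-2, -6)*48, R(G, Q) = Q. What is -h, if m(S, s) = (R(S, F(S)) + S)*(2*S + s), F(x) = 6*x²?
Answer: 10528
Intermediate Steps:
m(S, s) = (S + 6*S²)*(s + 2*S) (m(S, s) = (6*S² + S)*(2*S + s) = (S + 6*S²)*(s + 2*S))
h = -10528 (h = -9 + (41 - 2*(-6 + 2*(-2) + 12*(-2)² + 6*(-2)*(-6))*48) = -9 + (41 - 2*(-6 - 4 + 12*4 + 72)*48) = -9 + (41 - 2*(-6 - 4 + 48 + 72)*48) = -9 + (41 - 2*110*48) = -9 + (41 - 220*48) = -9 + (41 - 10560) = -9 - 10519 = -10528)
-h = -1*(-10528) = 10528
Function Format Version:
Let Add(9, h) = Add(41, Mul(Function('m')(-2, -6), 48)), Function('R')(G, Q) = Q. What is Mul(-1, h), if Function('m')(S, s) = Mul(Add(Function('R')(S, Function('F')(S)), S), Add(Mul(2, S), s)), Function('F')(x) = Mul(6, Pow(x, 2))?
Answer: 10528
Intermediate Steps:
Function('m')(S, s) = Mul(Add(S, Mul(6, Pow(S, 2))), Add(s, Mul(2, S))) (Function('m')(S, s) = Mul(Add(Mul(6, Pow(S, 2)), S), Add(Mul(2, S), s)) = Mul(Add(S, Mul(6, Pow(S, 2))), Add(s, Mul(2, S))))
h = -10528 (h = Add(-9, Add(41, Mul(Mul(-2, Add(-6, Mul(2, -2), Mul(12, Pow(-2, 2)), Mul(6, -2, -6))), 48))) = Add(-9, Add(41, Mul(Mul(-2, Add(-6, -4, Mul(12, 4), 72)), 48))) = Add(-9, Add(41, Mul(Mul(-2, Add(-6, -4, 48, 72)), 48))) = Add(-9, Add(41, Mul(Mul(-2, 110), 48))) = Add(-9, Add(41, Mul(-220, 48))) = Add(-9, Add(41, -10560)) = Add(-9, -10519) = -10528)
Mul(-1, h) = Mul(-1, -10528) = 10528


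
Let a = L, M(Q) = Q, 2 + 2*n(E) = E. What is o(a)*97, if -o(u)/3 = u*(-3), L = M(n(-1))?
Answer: -2619/2 ≈ -1309.5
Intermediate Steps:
n(E) = -1 + E/2
L = -3/2 (L = -1 + (½)*(-1) = -1 - ½ = -3/2 ≈ -1.5000)
a = -3/2 ≈ -1.5000
o(u) = 9*u (o(u) = -3*u*(-3) = -(-9)*u = 9*u)
o(a)*97 = (9*(-3/2))*97 = -27/2*97 = -2619/2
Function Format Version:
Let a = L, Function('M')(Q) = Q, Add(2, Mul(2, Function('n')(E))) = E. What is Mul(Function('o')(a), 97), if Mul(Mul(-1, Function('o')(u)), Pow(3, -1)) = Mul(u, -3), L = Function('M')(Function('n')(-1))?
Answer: Rational(-2619, 2) ≈ -1309.5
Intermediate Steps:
Function('n')(E) = Add(-1, Mul(Rational(1, 2), E))
L = Rational(-3, 2) (L = Add(-1, Mul(Rational(1, 2), -1)) = Add(-1, Rational(-1, 2)) = Rational(-3, 2) ≈ -1.5000)
a = Rational(-3, 2) ≈ -1.5000
Function('o')(u) = Mul(9, u) (Function('o')(u) = Mul(-3, Mul(u, -3)) = Mul(-3, Mul(-3, u)) = Mul(9, u))
Mul(Function('o')(a), 97) = Mul(Mul(9, Rational(-3, 2)), 97) = Mul(Rational(-27, 2), 97) = Rational(-2619, 2)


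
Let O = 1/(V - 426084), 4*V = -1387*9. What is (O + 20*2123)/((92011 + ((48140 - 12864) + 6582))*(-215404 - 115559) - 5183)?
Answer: -36448067368/38032426084216785 ≈ -9.5834e-7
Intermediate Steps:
V = -12483/4 (V = (-1387*9)/4 = (¼)*(-12483) = -12483/4 ≈ -3120.8)
O = -4/1716819 (O = 1/(-12483/4 - 426084) = 1/(-1716819/4) = -4/1716819 ≈ -2.3299e-6)
(O + 20*2123)/((92011 + ((48140 - 12864) + 6582))*(-215404 - 115559) - 5183) = (-4/1716819 + 20*2123)/((92011 + ((48140 - 12864) + 6582))*(-215404 - 115559) - 5183) = (-4/1716819 + 42460)/((92011 + (35276 + 6582))*(-330963) - 5183) = 72896134736/(1716819*((92011 + 41858)*(-330963) - 5183)) = 72896134736/(1716819*(133869*(-330963) - 5183)) = 72896134736/(1716819*(-44305685847 - 5183)) = (72896134736/1716819)/(-44305691030) = (72896134736/1716819)*(-1/44305691030) = -36448067368/38032426084216785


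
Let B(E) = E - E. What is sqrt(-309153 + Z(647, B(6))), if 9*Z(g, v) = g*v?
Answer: I*sqrt(309153) ≈ 556.02*I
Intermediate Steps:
B(E) = 0
Z(g, v) = g*v/9 (Z(g, v) = (g*v)/9 = g*v/9)
sqrt(-309153 + Z(647, B(6))) = sqrt(-309153 + (1/9)*647*0) = sqrt(-309153 + 0) = sqrt(-309153) = I*sqrt(309153)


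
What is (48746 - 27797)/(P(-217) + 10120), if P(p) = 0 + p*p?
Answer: 20949/57209 ≈ 0.36618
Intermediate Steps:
P(p) = p**2 (P(p) = 0 + p**2 = p**2)
(48746 - 27797)/(P(-217) + 10120) = (48746 - 27797)/((-217)**2 + 10120) = 20949/(47089 + 10120) = 20949/57209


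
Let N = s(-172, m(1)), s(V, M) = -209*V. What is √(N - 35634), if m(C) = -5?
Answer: √314 ≈ 17.720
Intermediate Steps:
N = 35948 (N = -209*(-172) = 35948)
√(N - 35634) = √(35948 - 35634) = √314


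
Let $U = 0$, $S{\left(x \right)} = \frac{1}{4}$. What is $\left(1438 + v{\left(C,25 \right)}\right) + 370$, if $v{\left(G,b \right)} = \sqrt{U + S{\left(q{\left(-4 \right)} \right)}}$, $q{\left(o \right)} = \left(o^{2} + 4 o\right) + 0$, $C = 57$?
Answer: $\frac{3617}{2} \approx 1808.5$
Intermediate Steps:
$q{\left(o \right)} = o^{2} + 4 o$
$S{\left(x \right)} = \frac{1}{4}$
$v{\left(G,b \right)} = \frac{1}{2}$ ($v{\left(G,b \right)} = \sqrt{0 + \frac{1}{4}} = \sqrt{\frac{1}{4}} = \frac{1}{2}$)
$\left(1438 + v{\left(C,25 \right)}\right) + 370 = \left(1438 + \frac{1}{2}\right) + 370 = \frac{2877}{2} + 370 = \frac{3617}{2}$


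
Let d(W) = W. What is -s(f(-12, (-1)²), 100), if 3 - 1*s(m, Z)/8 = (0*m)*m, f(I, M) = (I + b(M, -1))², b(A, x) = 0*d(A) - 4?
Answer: -24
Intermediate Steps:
b(A, x) = -4 (b(A, x) = 0*A - 4 = 0 - 4 = -4)
f(I, M) = (-4 + I)² (f(I, M) = (I - 4)² = (-4 + I)²)
s(m, Z) = 24 (s(m, Z) = 24 - 8*0*m*m = 24 - 0*m = 24 - 8*0 = 24 + 0 = 24)
-s(f(-12, (-1)²), 100) = -1*24 = -24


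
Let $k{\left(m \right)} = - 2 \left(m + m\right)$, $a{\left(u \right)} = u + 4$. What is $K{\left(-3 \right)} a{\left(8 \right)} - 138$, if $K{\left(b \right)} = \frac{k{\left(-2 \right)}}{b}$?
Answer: $-170$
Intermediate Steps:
$a{\left(u \right)} = 4 + u$
$k{\left(m \right)} = - 4 m$ ($k{\left(m \right)} = - 2 \cdot 2 m = - 4 m$)
$K{\left(b \right)} = \frac{8}{b}$ ($K{\left(b \right)} = \frac{\left(-4\right) \left(-2\right)}{b} = \frac{8}{b}$)
$K{\left(-3 \right)} a{\left(8 \right)} - 138 = \frac{8}{-3} \left(4 + 8\right) - 138 = 8 \left(- \frac{1}{3}\right) 12 - 138 = \left(- \frac{8}{3}\right) 12 - 138 = -32 - 138 = -170$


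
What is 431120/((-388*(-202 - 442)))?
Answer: 26945/15617 ≈ 1.7254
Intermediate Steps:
431120/((-388*(-202 - 442))) = 431120/((-388*(-644))) = 431120/249872 = 431120*(1/249872) = 26945/15617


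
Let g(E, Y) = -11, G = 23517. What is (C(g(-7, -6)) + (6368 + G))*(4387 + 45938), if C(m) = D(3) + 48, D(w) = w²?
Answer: 1506831150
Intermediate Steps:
C(m) = 57 (C(m) = 3² + 48 = 9 + 48 = 57)
(C(g(-7, -6)) + (6368 + G))*(4387 + 45938) = (57 + (6368 + 23517))*(4387 + 45938) = (57 + 29885)*50325 = 29942*50325 = 1506831150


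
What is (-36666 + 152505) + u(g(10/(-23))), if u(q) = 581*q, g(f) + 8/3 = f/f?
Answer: 344612/3 ≈ 1.1487e+5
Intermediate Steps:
g(f) = -5/3 (g(f) = -8/3 + f/f = -8/3 + 1 = -5/3)
(-36666 + 152505) + u(g(10/(-23))) = (-36666 + 152505) + 581*(-5/3) = 115839 - 2905/3 = 344612/3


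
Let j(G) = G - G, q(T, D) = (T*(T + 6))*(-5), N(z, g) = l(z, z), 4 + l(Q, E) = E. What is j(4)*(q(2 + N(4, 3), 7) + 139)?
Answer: 0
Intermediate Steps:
l(Q, E) = -4 + E
N(z, g) = -4 + z
q(T, D) = -5*T*(6 + T) (q(T, D) = (T*(6 + T))*(-5) = -5*T*(6 + T))
j(G) = 0
j(4)*(q(2 + N(4, 3), 7) + 139) = 0*(-5*(2 + (-4 + 4))*(6 + (2 + (-4 + 4))) + 139) = 0*(-5*(2 + 0)*(6 + (2 + 0)) + 139) = 0*(-5*2*(6 + 2) + 139) = 0*(-5*2*8 + 139) = 0*(-80 + 139) = 0*59 = 0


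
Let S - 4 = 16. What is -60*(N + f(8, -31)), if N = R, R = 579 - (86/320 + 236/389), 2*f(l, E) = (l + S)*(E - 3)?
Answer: -19068699/3112 ≈ -6127.5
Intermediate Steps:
S = 20 (S = 4 + 16 = 20)
f(l, E) = (-3 + E)*(20 + l)/2 (f(l, E) = ((l + 20)*(E - 3))/2 = ((20 + l)*(-3 + E))/2 = ((-3 + E)*(20 + l))/2 = (-3 + E)*(20 + l)/2)
R = 35982473/62240 (R = 579 - (86*(1/320) + 236*(1/389)) = 579 - (43/160 + 236/389) = 579 - 1*54487/62240 = 579 - 54487/62240 = 35982473/62240 ≈ 578.13)
N = 35982473/62240 ≈ 578.13
-60*(N + f(8, -31)) = -60*(35982473/62240 + (-30 + 10*(-31) - 3/2*8 + (½)*(-31)*8)) = -60*(35982473/62240 + (-30 - 310 - 12 - 124)) = -60*(35982473/62240 - 476) = -60*6356233/62240 = -19068699/3112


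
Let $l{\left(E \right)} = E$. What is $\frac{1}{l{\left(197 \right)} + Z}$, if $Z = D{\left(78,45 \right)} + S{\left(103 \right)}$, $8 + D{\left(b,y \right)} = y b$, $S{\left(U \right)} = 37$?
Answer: $\frac{1}{3736} \approx 0.00026767$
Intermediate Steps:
$D{\left(b,y \right)} = -8 + b y$ ($D{\left(b,y \right)} = -8 + y b = -8 + b y$)
$Z = 3539$ ($Z = \left(-8 + 78 \cdot 45\right) + 37 = \left(-8 + 3510\right) + 37 = 3502 + 37 = 3539$)
$\frac{1}{l{\left(197 \right)} + Z} = \frac{1}{197 + 3539} = \frac{1}{3736}$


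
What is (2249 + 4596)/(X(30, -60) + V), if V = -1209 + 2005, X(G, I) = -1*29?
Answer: 6845/767 ≈ 8.9244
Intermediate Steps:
X(G, I) = -29
V = 796
(2249 + 4596)/(X(30, -60) + V) = (2249 + 4596)/(-29 + 796) = 6845/767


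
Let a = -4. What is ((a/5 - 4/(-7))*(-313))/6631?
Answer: 2504/232085 ≈ 0.010789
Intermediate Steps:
((a/5 - 4/(-7))*(-313))/6631 = ((-4/5 - 4/(-7))*(-313))/6631 = ((-4*⅕ - 4*(-⅐))*(-313))*(1/6631) = ((-⅘ + 4/7)*(-313))*(1/6631) = -8/35*(-313)*(1/6631) = (2504/35)*(1/6631) = 2504/232085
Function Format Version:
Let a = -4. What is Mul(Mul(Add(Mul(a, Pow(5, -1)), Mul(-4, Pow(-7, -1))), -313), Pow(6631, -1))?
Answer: Rational(2504, 232085) ≈ 0.010789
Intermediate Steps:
Mul(Mul(Add(Mul(a, Pow(5, -1)), Mul(-4, Pow(-7, -1))), -313), Pow(6631, -1)) = Mul(Mul(Add(Mul(-4, Pow(5, -1)), Mul(-4, Pow(-7, -1))), -313), Pow(6631, -1)) = Mul(Mul(Add(Mul(-4, Rational(1, 5)), Mul(-4, Rational(-1, 7))), -313), Rational(1, 6631)) = Mul(Mul(Add(Rational(-4, 5), Rational(4, 7)), -313), Rational(1, 6631)) = Mul(Mul(Rational(-8, 35), -313), Rational(1, 6631)) = Mul(Rational(2504, 35), Rational(1, 6631)) = Rational(2504, 232085)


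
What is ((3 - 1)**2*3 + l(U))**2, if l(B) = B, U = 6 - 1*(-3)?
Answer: 441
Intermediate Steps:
U = 9 (U = 6 + 3 = 9)
((3 - 1)**2*3 + l(U))**2 = ((3 - 1)**2*3 + 9)**2 = (2**2*3 + 9)**2 = (4*3 + 9)**2 = (12 + 9)**2 = 21**2 = 441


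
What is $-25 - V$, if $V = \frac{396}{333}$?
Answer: $- \frac{969}{37} \approx -26.189$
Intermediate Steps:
$V = \frac{44}{37}$ ($V = 396 \cdot \frac{1}{333} = \frac{44}{37} \approx 1.1892$)
$-25 - V = -25 - \frac{44}{37} = - \frac{969}{37}$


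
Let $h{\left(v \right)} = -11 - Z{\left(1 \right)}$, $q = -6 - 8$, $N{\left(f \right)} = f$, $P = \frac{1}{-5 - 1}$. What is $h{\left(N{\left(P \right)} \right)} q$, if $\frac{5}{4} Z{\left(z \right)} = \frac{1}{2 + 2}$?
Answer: $\frac{784}{5} \approx 156.8$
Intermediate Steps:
$P = - \frac{1}{6}$ ($P = \frac{1}{-6} = - \frac{1}{6} \approx -0.16667$)
$q = -14$
$Z{\left(z \right)} = \frac{1}{5}$ ($Z{\left(z \right)} = \frac{4}{5 \left(2 + 2\right)} = \frac{4}{5 \cdot 4} = \frac{4}{5} \cdot \frac{1}{4} = \frac{1}{5}$)
$h{\left(v \right)} = - \frac{56}{5}$ ($h{\left(v \right)} = -11 - \frac{1}{5} = - \frac{56}{5}$)
$h{\left(N{\left(P \right)} \right)} q = \left(- \frac{56}{5}\right) \left(-14\right) = \frac{784}{5}$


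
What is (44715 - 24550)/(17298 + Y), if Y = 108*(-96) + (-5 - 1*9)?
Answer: 20165/6916 ≈ 2.9157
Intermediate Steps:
Y = -10382 (Y = -10368 + (-5 - 9) = -10368 - 14 = -10382)
(44715 - 24550)/(17298 + Y) = (44715 - 24550)/(17298 - 10382) = 20165/6916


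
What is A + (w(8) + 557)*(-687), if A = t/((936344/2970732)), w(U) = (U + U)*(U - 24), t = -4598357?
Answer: -3463527513513/234086 ≈ -1.4796e+7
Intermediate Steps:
w(U) = 2*U*(-24 + U) (w(U) = (2*U)*(-24 + U) = 2*U*(-24 + U))
A = -3415121571831/234086 (A = -4598357/(936344/2970732) = -4598357/(936344*(1/2970732)) = -4598357/234086/742683 = -4598357*742683/234086 = -3415121571831/234086 ≈ -1.4589e+7)
A + (w(8) + 557)*(-687) = -3415121571831/234086 + (2*8*(-24 + 8) + 557)*(-687) = -3415121571831/234086 + (2*8*(-16) + 557)*(-687) = -3415121571831/234086 + (-256 + 557)*(-687) = -3415121571831/234086 + 301*(-687) = -3415121571831/234086 - 206787 = -3463527513513/234086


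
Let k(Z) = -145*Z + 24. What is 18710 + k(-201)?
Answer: 47879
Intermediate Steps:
k(Z) = 24 - 145*Z
18710 + k(-201) = 18710 + (24 - 145*(-201)) = 18710 + (24 + 29145) = 18710 + 29169 = 47879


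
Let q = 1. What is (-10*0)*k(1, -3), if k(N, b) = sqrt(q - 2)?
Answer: 0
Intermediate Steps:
k(N, b) = I (k(N, b) = sqrt(1 - 2) = sqrt(-1) = I)
(-10*0)*k(1, -3) = (-10*0)*I = 0*I = 0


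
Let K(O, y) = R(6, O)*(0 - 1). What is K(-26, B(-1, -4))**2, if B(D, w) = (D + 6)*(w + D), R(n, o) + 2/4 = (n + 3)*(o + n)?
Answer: 130321/4 ≈ 32580.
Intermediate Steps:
R(n, o) = -1/2 + (3 + n)*(n + o) (R(n, o) = -1/2 + (n + 3)*(o + n) = -1/2 + (3 + n)*(n + o))
B(D, w) = (6 + D)*(D + w)
K(O, y) = -107/2 - 9*O (K(O, y) = (-1/2 + 6**2 + 3*6 + 3*O + 6*O)*(0 - 1) = (-1/2 + 36 + 18 + 3*O + 6*O)*(-1) = (107/2 + 9*O)*(-1) = -107/2 - 9*O)
K(-26, B(-1, -4))**2 = (-107/2 - 9*(-26))**2 = (-107/2 + 234)**2 = (361/2)**2 = 130321/4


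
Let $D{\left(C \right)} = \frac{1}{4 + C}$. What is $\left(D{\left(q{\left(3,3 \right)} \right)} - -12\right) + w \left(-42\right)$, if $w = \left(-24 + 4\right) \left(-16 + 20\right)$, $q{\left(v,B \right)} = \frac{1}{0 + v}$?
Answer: $\frac{43839}{13} \approx 3372.2$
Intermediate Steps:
$q{\left(v,B \right)} = \frac{1}{v}$
$w = -80$ ($w = \left(-20\right) 4 = -80$)
$\left(D{\left(q{\left(3,3 \right)} \right)} - -12\right) + w \left(-42\right) = \left(\frac{1}{4 + \frac{1}{3}} - -12\right) - -3360 = \left(\frac{1}{4 + \frac{1}{3}} + 12\right) + 3360 = \left(\frac{1}{\frac{13}{3}} + 12\right) + 3360 = \left(\frac{3}{13} + 12\right) + 3360 = \frac{159}{13} + 3360 = \frac{43839}{13}$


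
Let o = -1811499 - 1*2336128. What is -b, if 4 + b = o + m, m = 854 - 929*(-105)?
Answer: 4049232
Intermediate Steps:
m = 98399 (m = 854 + 97545 = 98399)
o = -4147627 (o = -1811499 - 2336128 = -4147627)
b = -4049232 (b = -4 + (-4147627 + 98399) = -4 - 4049228 = -4049232)
-b = -1*(-4049232) = 4049232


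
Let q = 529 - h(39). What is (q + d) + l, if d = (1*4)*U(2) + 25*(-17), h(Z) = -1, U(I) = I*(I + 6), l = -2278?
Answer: -2109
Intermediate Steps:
U(I) = I*(6 + I)
q = 530 (q = 529 - 1*(-1) = 529 + 1 = 530)
d = -361 (d = (1*4)*(2*(6 + 2)) + 25*(-17) = 4*(2*8) - 425 = 4*16 - 425 = 64 - 425 = -361)
(q + d) + l = (530 - 361) - 2278 = 169 - 2278 = -2109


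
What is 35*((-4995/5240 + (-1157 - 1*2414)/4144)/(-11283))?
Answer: 4926415/875019216 ≈ 0.0056301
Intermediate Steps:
35*((-4995/5240 + (-1157 - 1*2414)/4144)/(-11283)) = 35*((-4995*1/5240 + (-1157 - 2414)*(1/4144))*(-1/11283)) = 35*((-999/1048 - 3571*1/4144)*(-1/11283)) = 35*((-999/1048 - 3571/4144)*(-1/11283)) = 35*(-985283/542864*(-1/11283)) = 35*(985283/6125134512) = 4926415/875019216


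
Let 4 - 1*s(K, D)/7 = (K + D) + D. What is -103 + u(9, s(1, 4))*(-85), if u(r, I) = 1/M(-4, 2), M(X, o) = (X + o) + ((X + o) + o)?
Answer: -121/2 ≈ -60.500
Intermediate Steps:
M(X, o) = 2*X + 3*o (M(X, o) = (X + o) + (X + 2*o) = 2*X + 3*o)
s(K, D) = 28 - 14*D - 7*K (s(K, D) = 28 - 7*((K + D) + D) = 28 - 7*((D + K) + D) = 28 - 7*(K + 2*D) = 28 + (-14*D - 7*K) = 28 - 14*D - 7*K)
u(r, I) = -½ (u(r, I) = 1/(2*(-4) + 3*2) = 1/(-8 + 6) = 1/(-2) = -½)
-103 + u(9, s(1, 4))*(-85) = -103 - ½*(-85) = -103 + 85/2 = -121/2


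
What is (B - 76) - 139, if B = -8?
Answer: -223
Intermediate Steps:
(B - 76) - 139 = (-8 - 76) - 139 = -84 - 139 = -223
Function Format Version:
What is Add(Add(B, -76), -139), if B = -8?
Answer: -223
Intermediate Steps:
Add(Add(B, -76), -139) = Add(Add(-8, -76), -139) = Add(-84, -139) = -223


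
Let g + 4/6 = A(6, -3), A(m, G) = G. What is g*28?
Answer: -308/3 ≈ -102.67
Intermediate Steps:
g = -11/3 (g = -⅔ - 3 = -11/3 ≈ -3.6667)
g*28 = -11/3*28 = -308/3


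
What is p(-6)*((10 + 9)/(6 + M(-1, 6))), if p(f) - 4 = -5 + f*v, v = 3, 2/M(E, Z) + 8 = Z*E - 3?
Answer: -6137/100 ≈ -61.370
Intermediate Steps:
M(E, Z) = 2/(-11 + E*Z) (M(E, Z) = 2/(-8 + (Z*E - 3)) = 2/(-8 + (E*Z - 3)) = 2/(-8 + (-3 + E*Z)) = 2/(-11 + E*Z))
p(f) = -1 + 3*f (p(f) = 4 + (-5 + f*3) = 4 + (-5 + 3*f) = -1 + 3*f)
p(-6)*((10 + 9)/(6 + M(-1, 6))) = (-1 + 3*(-6))*((10 + 9)/(6 + 2/(-11 - 1*6))) = (-1 - 18)*(19/(6 + 2/(-11 - 6))) = -361/(6 + 2/(-17)) = -361/(6 + 2*(-1/17)) = -361/(6 - 2/17) = -361/100/17 = -361*17/100 = -19*323/100 = -6137/100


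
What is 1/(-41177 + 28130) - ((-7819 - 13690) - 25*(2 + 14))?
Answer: 285846722/13047 ≈ 21909.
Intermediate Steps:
1/(-41177 + 28130) - ((-7819 - 13690) - 25*(2 + 14)) = 1/(-13047) - (-21509 - 25*16) = -1/13047 - (-21509 - 400) = -1/13047 - 1*(-21909) = -1/13047 + 21909 = 285846722/13047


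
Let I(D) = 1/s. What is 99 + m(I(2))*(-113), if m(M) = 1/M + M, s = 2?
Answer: -367/2 ≈ -183.50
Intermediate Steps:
I(D) = ½ (I(D) = 1/2 = ½)
m(M) = M + 1/M
99 + m(I(2))*(-113) = 99 + (½ + 1/(½))*(-113) = 99 + (½ + 2)*(-113) = 99 + (5/2)*(-113) = 99 - 565/2 = -367/2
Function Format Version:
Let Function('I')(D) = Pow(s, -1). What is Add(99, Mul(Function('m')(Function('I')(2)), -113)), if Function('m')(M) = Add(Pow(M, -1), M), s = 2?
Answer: Rational(-367, 2) ≈ -183.50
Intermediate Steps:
Function('I')(D) = Rational(1, 2) (Function('I')(D) = Pow(2, -1) = Rational(1, 2))
Function('m')(M) = Add(M, Pow(M, -1))
Add(99, Mul(Function('m')(Function('I')(2)), -113)) = Add(99, Mul(Add(Rational(1, 2), Pow(Rational(1, 2), -1)), -113)) = Add(99, Mul(Add(Rational(1, 2), 2), -113)) = Add(99, Mul(Rational(5, 2), -113)) = Add(99, Rational(-565, 2)) = Rational(-367, 2)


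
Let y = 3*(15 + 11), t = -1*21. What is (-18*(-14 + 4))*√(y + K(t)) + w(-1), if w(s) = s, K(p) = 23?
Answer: -1 + 180*√101 ≈ 1808.0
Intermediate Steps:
t = -21
y = 78 (y = 3*26 = 78)
(-18*(-14 + 4))*√(y + K(t)) + w(-1) = (-18*(-14 + 4))*√(78 + 23) - 1 = (-18*(-10))*√101 - 1 = 180*√101 - 1 = -1 + 180*√101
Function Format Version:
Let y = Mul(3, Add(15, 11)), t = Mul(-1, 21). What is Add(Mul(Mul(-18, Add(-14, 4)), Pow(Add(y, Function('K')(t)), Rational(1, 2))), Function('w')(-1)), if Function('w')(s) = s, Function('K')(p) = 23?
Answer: Add(-1, Mul(180, Pow(101, Rational(1, 2)))) ≈ 1808.0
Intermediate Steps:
t = -21
y = 78 (y = Mul(3, 26) = 78)
Add(Mul(Mul(-18, Add(-14, 4)), Pow(Add(y, Function('K')(t)), Rational(1, 2))), Function('w')(-1)) = Add(Mul(Mul(-18, Add(-14, 4)), Pow(Add(78, 23), Rational(1, 2))), -1) = Add(Mul(Mul(-18, -10), Pow(101, Rational(1, 2))), -1) = Add(Mul(180, Pow(101, Rational(1, 2))), -1) = Add(-1, Mul(180, Pow(101, Rational(1, 2))))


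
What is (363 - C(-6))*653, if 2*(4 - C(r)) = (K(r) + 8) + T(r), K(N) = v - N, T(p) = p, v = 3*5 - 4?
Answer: 481261/2 ≈ 2.4063e+5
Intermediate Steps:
v = 11 (v = 15 - 4 = 11)
K(N) = 11 - N
C(r) = -11/2 (C(r) = 4 - (((11 - r) + 8) + r)/2 = 4 - ((19 - r) + r)/2 = 4 - ½*19 = 4 - 19/2 = -11/2)
(363 - C(-6))*653 = (363 - 1*(-11/2))*653 = (363 + 11/2)*653 = (737/2)*653 = 481261/2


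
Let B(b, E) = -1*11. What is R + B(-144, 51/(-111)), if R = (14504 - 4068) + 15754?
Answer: 26179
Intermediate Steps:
B(b, E) = -11
R = 26190 (R = 10436 + 15754 = 26190)
R + B(-144, 51/(-111)) = 26190 - 11 = 26179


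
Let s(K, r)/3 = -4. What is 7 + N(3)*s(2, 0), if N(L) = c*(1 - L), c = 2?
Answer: 55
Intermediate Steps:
s(K, r) = -12 (s(K, r) = 3*(-4) = -12)
N(L) = 2 - 2*L (N(L) = 2*(1 - L) = 2 - 2*L)
7 + N(3)*s(2, 0) = 7 + (2 - 2*3)*(-12) = 7 + (2 - 6)*(-12) = 7 - 4*(-12) = 7 + 48 = 55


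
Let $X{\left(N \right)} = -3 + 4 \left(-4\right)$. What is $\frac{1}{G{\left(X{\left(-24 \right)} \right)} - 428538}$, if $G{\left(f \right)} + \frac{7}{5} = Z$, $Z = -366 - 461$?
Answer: $- \frac{5}{2146832} \approx -2.329 \cdot 10^{-6}$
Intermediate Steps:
$X{\left(N \right)} = -19$ ($X{\left(N \right)} = -3 - 16 = -19$)
$Z = -827$
$G{\left(f \right)} = - \frac{4142}{5}$ ($G{\left(f \right)} = - \frac{7}{5} - 827 = - \frac{4142}{5}$)
$\frac{1}{G{\left(X{\left(-24 \right)} \right)} - 428538} = \frac{1}{- \frac{4142}{5} - 428538} = \frac{1}{- \frac{2146832}{5}} = - \frac{5}{2146832}$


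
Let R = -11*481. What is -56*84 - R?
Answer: 587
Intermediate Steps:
R = -5291
-56*84 - R = -56*84 - 1*(-5291) = -4704 + 5291 = 587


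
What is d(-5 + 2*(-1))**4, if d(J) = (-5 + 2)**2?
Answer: 6561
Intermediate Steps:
d(J) = 9 (d(J) = (-3)**2 = 9)
d(-5 + 2*(-1))**4 = 9**4 = 6561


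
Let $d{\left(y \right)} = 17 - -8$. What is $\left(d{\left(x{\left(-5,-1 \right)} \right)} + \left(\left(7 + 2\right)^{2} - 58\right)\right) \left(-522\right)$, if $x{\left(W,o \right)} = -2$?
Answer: $-25056$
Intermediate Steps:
$d{\left(y \right)} = 25$ ($d{\left(y \right)} = 17 + 8 = 25$)
$\left(d{\left(x{\left(-5,-1 \right)} \right)} + \left(\left(7 + 2\right)^{2} - 58\right)\right) \left(-522\right) = \left(25 + \left(\left(7 + 2\right)^{2} - 58\right)\right) \left(-522\right) = \left(25 - \left(58 - 9^{2}\right)\right) \left(-522\right) = \left(25 + \left(81 - 58\right)\right) \left(-522\right) = \left(25 + 23\right) \left(-522\right) = 48 \left(-522\right) = -25056$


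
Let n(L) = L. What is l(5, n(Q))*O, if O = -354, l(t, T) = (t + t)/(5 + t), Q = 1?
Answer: -354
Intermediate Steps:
l(t, T) = 2*t/(5 + t) (l(t, T) = (2*t)/(5 + t) = 2*t/(5 + t))
l(5, n(Q))*O = (2*5/(5 + 5))*(-354) = (2*5/10)*(-354) = (2*5*(⅒))*(-354) = 1*(-354) = -354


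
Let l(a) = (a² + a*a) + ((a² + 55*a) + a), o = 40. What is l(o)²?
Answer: 49561600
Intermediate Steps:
l(a) = 3*a² + 56*a (l(a) = (a² + a²) + (a² + 56*a) = 2*a² + (a² + 56*a) = 3*a² + 56*a)
l(o)² = (40*(56 + 3*40))² = (40*(56 + 120))² = (40*176)² = 7040² = 49561600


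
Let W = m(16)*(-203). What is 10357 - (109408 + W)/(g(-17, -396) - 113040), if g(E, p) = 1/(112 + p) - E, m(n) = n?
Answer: 332474655721/32098533 ≈ 10358.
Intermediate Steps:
W = -3248 (W = 16*(-203) = -3248)
10357 - (109408 + W)/(g(-17, -396) - 113040) = 10357 - (109408 - 3248)/((1 - 112*(-17) - 1*(-17)*(-396))/(112 - 396) - 113040) = 10357 - 106160/((1 + 1904 - 6732)/(-284) - 113040) = 10357 - 106160/(-1/284*(-4827) - 113040) = 10357 - 106160/(4827/284 - 113040) = 10357 - 106160/(-32098533/284) = 10357 - 106160*(-284)/32098533 = 10357 - 1*(-30149440/32098533) = 10357 + 30149440/32098533 = 332474655721/32098533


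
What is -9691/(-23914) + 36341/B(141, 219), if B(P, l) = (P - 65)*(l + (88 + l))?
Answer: 57112095/43453912 ≈ 1.3143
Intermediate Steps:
B(P, l) = (-65 + P)*(88 + 2*l)
-9691/(-23914) + 36341/B(141, 219) = -9691/(-23914) + 36341/(-5720 - 130*219 + 88*141 + 2*141*219) = -9691*(-1/23914) + 36341/(-5720 - 28470 + 12408 + 61758) = 881/2174 + 36341/39976 = 57112095/43453912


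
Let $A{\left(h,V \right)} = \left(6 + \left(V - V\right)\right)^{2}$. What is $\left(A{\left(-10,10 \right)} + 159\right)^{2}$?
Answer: $38025$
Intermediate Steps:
$A{\left(h,V \right)} = 36$ ($A{\left(h,V \right)} = \left(6 + 0\right)^{2} = 6^{2} = 36$)
$\left(A{\left(-10,10 \right)} + 159\right)^{2} = \left(36 + 159\right)^{2} = 195^{2} = 38025$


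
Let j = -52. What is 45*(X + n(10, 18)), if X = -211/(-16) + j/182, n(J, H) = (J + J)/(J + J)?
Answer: 70065/112 ≈ 625.58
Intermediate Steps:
n(J, H) = 1 (n(J, H) = (2*J)/((2*J)) = (2*J)*(1/(2*J)) = 1)
X = 1445/112 (X = -211/(-16) - 52/182 = -211*(-1/16) - 52*1/182 = 211/16 - 2/7 = 1445/112 ≈ 12.902)
45*(X + n(10, 18)) = 45*(1445/112 + 1) = 45*(1557/112) = 70065/112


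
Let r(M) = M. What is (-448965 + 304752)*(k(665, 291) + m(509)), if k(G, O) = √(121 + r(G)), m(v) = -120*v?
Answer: 8808530040 - 144213*√786 ≈ 8.8045e+9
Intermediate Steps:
k(G, O) = √(121 + G)
(-448965 + 304752)*(k(665, 291) + m(509)) = (-448965 + 304752)*(√(121 + 665) - 120*509) = -144213*(√786 - 61080) = -144213*(-61080 + √786) = 8808530040 - 144213*√786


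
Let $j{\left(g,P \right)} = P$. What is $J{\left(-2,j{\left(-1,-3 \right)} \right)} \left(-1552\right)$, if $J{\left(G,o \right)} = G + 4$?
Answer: $-3104$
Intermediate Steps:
$J{\left(G,o \right)} = 4 + G$
$J{\left(-2,j{\left(-1,-3 \right)} \right)} \left(-1552\right) = \left(4 - 2\right) \left(-1552\right) = 2 \left(-1552\right) = -3104$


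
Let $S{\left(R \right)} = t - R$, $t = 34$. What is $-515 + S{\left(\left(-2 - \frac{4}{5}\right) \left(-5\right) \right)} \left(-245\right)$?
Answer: $-5415$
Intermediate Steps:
$S{\left(R \right)} = 34 - R$
$-515 + S{\left(\left(-2 - \frac{4}{5}\right) \left(-5\right) \right)} \left(-245\right) = -515 + \left(34 - \left(-2 - \frac{4}{5}\right) \left(-5\right)\right) \left(-245\right) = -515 + \left(34 - \left(- \frac{14}{5}\right) \left(-5\right)\right) \left(-245\right) = -515 + \left(34 - 14\right) \left(-245\right) = -515 + 20 \left(-245\right) = -515 - 4900 = -5415$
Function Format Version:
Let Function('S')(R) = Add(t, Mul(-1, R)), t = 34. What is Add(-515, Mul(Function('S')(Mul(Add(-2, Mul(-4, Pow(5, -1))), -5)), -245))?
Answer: -5415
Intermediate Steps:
Function('S')(R) = Add(34, Mul(-1, R))
Add(-515, Mul(Function('S')(Mul(Add(-2, Mul(-4, Pow(5, -1))), -5)), -245)) = Add(-515, Mul(Add(34, Mul(-1, Mul(Add(-2, Mul(-4, Pow(5, -1))), -5))), -245)) = Add(-515, Mul(Add(34, Mul(-1, Mul(Add(-2, Mul(-4, Rational(1, 5))), -5))), -245)) = Add(-515, Mul(Add(34, Mul(-1, Mul(Add(-2, Rational(-4, 5)), -5))), -245)) = Add(-515, Mul(Add(34, Mul(-1, Mul(Rational(-14, 5), -5))), -245)) = Add(-515, Mul(Add(34, Mul(-1, 14)), -245)) = Add(-515, Mul(Add(34, -14), -245)) = Add(-515, Mul(20, -245)) = Add(-515, -4900) = -5415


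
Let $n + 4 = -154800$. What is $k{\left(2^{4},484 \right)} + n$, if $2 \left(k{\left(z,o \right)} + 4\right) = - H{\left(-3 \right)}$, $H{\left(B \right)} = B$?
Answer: $- \frac{309613}{2} \approx -1.5481 \cdot 10^{5}$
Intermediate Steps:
$k{\left(z,o \right)} = - \frac{5}{2}$ ($k{\left(z,o \right)} = -4 + \frac{\left(-1\right) \left(-3\right)}{2} = -4 + \frac{1}{2} \cdot 3 = -4 + \frac{3}{2} = - \frac{5}{2}$)
$n = -154804$ ($n = -4 - 154800 = -154804$)
$k{\left(2^{4},484 \right)} + n = - \frac{5}{2} - 154804 = - \frac{309613}{2}$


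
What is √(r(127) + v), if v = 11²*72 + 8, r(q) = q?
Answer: 3*√983 ≈ 94.058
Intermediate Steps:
v = 8720 (v = 121*72 + 8 = 8712 + 8 = 8720)
√(r(127) + v) = √(127 + 8720) = √8847 = 3*√983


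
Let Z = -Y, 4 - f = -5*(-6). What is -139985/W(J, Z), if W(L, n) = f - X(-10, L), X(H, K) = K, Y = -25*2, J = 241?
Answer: 139985/267 ≈ 524.29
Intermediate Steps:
Y = -50
f = -26 (f = 4 - (-5)*(-6) = 4 - 1*30 = 4 - 30 = -26)
Z = 50 (Z = -1*(-50) = 50)
W(L, n) = -26 - L
-139985/W(J, Z) = -139985/(-26 - 1*241) = -139985/(-26 - 241) = -139985/(-267) = -139985*(-1/267) = 139985/267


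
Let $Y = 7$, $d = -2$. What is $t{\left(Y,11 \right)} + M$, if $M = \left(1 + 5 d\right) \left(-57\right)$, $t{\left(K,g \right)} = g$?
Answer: $524$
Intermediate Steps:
$M = 513$ ($M = \left(1 + 5 \left(-2\right)\right) \left(-57\right) = \left(1 - 10\right) \left(-57\right) = \left(-9\right) \left(-57\right) = 513$)
$t{\left(Y,11 \right)} + M = 11 + 513 = 524$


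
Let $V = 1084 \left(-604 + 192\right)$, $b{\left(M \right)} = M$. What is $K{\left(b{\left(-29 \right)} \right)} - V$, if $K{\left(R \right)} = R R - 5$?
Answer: $447444$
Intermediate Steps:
$K{\left(R \right)} = -5 + R^{2}$ ($K{\left(R \right)} = R^{2} - 5 = -5 + R^{2}$)
$V = -446608$ ($V = 1084 \left(-412\right) = -446608$)
$K{\left(b{\left(-29 \right)} \right)} - V = \left(-5 + \left(-29\right)^{2}\right) - -446608 = \left(-5 + 841\right) + 446608 = 836 + 446608 = 447444$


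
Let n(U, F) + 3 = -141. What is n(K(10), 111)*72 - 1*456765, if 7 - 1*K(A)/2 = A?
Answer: -467133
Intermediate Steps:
K(A) = 14 - 2*A
n(U, F) = -144 (n(U, F) = -3 - 141 = -144)
n(K(10), 111)*72 - 1*456765 = -144*72 - 1*456765 = -10368 - 456765 = -467133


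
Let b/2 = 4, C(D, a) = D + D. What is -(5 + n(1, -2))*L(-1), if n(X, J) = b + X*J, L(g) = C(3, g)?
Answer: -66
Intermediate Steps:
C(D, a) = 2*D
b = 8 (b = 2*4 = 8)
L(g) = 6 (L(g) = 2*3 = 6)
n(X, J) = 8 + J*X (n(X, J) = 8 + X*J = 8 + J*X)
-(5 + n(1, -2))*L(-1) = -(5 + (8 - 2*1))*6 = -(5 + (8 - 2))*6 = -(5 + 6)*6 = -11*6 = -1*66 = -66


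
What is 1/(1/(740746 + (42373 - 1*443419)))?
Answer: 339700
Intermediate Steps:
1/(1/(740746 + (42373 - 1*443419))) = 1/(1/(740746 + (42373 - 443419))) = 1/(1/(740746 - 401046)) = 1/(1/339700) = 339700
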